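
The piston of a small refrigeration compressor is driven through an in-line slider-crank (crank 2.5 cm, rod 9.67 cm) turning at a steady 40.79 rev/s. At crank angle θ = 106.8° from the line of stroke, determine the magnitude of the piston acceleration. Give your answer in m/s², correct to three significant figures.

837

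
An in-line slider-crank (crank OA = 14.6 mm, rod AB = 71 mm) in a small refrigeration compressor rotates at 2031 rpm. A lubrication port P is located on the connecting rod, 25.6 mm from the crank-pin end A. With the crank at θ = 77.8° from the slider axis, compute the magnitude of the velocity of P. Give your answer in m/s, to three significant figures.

3.11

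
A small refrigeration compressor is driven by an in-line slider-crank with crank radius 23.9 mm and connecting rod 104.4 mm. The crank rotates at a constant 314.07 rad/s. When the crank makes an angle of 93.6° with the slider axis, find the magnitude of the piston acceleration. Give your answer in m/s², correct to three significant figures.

ω = 314.1 rad/s
x(θ) = r cosθ + √(L² − r² sin²θ); with ω constant, a = ω²·d²x/dθ².
d²x/dθ² = −r cosθ − r²(cos2θ)/√u − r⁴ sin²2θ/(4u^{3/2}),  u = L² − r² sin²θ = 0.0103304 m².
Substituting r = 0.0239 m, L = 0.1044 m, θ = 93.6°: d²x/dθ² = +0.0070752 m.
a = ω²·d²x/dθ² = (314.1)²·(+0.0070752) = +697.89 m/s²;  |a| = 697.89 m/s².

698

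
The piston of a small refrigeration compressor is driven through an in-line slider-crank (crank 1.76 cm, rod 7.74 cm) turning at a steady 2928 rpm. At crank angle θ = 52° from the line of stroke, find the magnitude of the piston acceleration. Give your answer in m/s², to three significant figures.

ω = 2π·2928/60 = 306.6 rad/s
x(θ) = r cosθ + √(L² − r² sin²θ); with ω constant, a = ω²·d²x/dθ².
d²x/dθ² = −r cosθ − r²(cos2θ)/√u − r⁴ sin²2θ/(4u^{3/2}),  u = L² − r² sin²θ = 0.00579841 m².
Substituting r = 0.0176 m, L = 0.0774 m, θ = 52°: d²x/dθ² = -0.0099027 m.
a = ω²·d²x/dθ² = (306.6)²·(-0.0099027) = -931 m/s²;  |a| = 931 m/s².

931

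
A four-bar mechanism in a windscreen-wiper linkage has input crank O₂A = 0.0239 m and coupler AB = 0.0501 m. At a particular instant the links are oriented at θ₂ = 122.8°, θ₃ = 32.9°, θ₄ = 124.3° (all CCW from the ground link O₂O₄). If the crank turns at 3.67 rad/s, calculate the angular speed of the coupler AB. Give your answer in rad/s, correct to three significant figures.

0.0458

ω₂ = 3.67 rad/s
Differentiating the loop-closure r₂e^{iθ₂}+r₃e^{iθ₃}=r₁+r₄e^{iθ₄} gives r₂ω₂e^{iθ₂}+r₃ω₃e^{iθ₃}=r₄ω₄e^{iθ₄}.
Eliminating the other unknown: ω₃ = r₂ω₂ sin(θ₄−θ₂) / [r₃ sin(θ₃−θ₄)].
Numerator sine = +0.02618; denominator sine = -0.99970.
Result = 0.0239·3.67·(+0.02618) / (0.0501·(-0.99970)) = -0.045843 rad/s; magnitude 0.045843 rad/s.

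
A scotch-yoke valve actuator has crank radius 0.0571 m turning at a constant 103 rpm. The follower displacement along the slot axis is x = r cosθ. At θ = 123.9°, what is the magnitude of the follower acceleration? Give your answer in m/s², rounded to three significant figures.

ω = 10.79 rad/s (from 103 rpm).
x = r cosθ ⇒ ẍ = −rω² cosθ (ω constant).
|a| = rω²|cosθ| = 0.0571·(10.79)²·|cos 123.9°| = 3.7051 m/s².

3.71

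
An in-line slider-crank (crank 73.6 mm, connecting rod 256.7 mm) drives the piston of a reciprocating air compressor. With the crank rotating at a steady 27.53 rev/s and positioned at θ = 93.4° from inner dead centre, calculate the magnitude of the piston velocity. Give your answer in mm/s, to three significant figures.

12500

ω = 2π·27.5 = 173 rad/s
For an in-line slider-crank, x = r cosθ + √(L² − r² sin²θ), so v = −rω sinθ·[1 + r cosθ/√(L² − r² sin²θ)].
With r = 0.0736 m, L = 0.2567 m, θ = 93.4°: √(L² − r² sin²θ) = 0.24596 m.
v = −0.0736·173·0.99824·[1 + 0.0736·-0.05931/0.24596] = -12.483 m/s.
|v| = 12.483 m/s = 12483 mm/s.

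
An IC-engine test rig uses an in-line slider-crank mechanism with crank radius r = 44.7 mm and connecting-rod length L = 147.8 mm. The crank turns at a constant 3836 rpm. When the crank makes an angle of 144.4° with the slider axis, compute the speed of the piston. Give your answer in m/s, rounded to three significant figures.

ω = 2π·3836/60 = 401.7 rad/s
For an in-line slider-crank, x = r cosθ + √(L² − r² sin²θ), so v = −rω sinθ·[1 + r cosθ/√(L² − r² sin²θ)].
With r = 0.0447 m, L = 0.1478 m, θ = 144.4°: √(L² − r² sin²θ) = 0.14549 m.
v = −0.0447·401.7·0.58212·[1 + 0.0447·-0.81310/0.14549] = -7.8415 m/s.
|v| = 7.8415 m/s.

7.84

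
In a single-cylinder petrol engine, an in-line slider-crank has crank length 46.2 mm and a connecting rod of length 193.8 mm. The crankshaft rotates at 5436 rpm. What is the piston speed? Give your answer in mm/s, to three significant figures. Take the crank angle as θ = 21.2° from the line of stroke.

11600

ω = 2π·5436/60 = 569.3 rad/s
For an in-line slider-crank, x = r cosθ + √(L² − r² sin²θ), so v = −rω sinθ·[1 + r cosθ/√(L² − r² sin²θ)].
With r = 0.0462 m, L = 0.1938 m, θ = 21.2°: √(L² − r² sin²θ) = 0.19308 m.
v = −0.0462·569.3·0.36162·[1 + 0.0462·0.93232/0.19308] = -11.632 m/s.
|v| = 11.632 m/s = 11632 mm/s.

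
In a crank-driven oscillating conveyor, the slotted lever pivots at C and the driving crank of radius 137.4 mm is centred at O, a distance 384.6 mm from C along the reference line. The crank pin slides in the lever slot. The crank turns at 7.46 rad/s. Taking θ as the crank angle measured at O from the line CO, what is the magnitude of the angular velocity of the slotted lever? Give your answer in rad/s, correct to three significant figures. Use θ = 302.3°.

ω = 7.46 rad/s
Crank pin A relative to C: A = (d + r cosθ, r sinθ); lever angle φ = atan2(r sinθ, d + r cosθ).
Differentiating tanφ: φ̇ = rω(d cosθ + r)/(d² + r² + 2dr cosθ).
d² + r² + 2dr cosθ = |CA|² = 0.223271 m²;  d cosθ + r = +0.34291 m.
|ω_lever| = |0.1374·7.46·+0.34291| / 0.223271 = 1.5743 rad/s.

1.57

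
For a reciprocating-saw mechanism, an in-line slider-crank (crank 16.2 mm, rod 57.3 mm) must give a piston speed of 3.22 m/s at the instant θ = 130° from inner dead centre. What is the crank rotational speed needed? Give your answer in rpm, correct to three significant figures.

For an in-line slider-crank, |v_piston| = rω|sinθ|·[1 + r cosθ/√(L² − r² sin²θ)].
With r = 0.0162 m, L = 0.0573 m, θ = 130°: the bracketed kinematic factor |dx/dθ| = 0.0101 m.
ω = v/|dx/dθ| = 3.22/0.0101 = 318.82 rad/s.
N = 60ω/(2π) = 3044.5 rpm.

3040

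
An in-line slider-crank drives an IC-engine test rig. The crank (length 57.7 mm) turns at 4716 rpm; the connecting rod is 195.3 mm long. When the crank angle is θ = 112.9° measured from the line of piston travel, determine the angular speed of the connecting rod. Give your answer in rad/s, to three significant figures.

59.0

ω = 493.9 rad/s (converted from 4716 rpm).
The rod makes angle φ with the slider axis where L sinφ = r sinθ; differentiating, L cosφ·φ̇ = r ω cosθ.
L cosφ = √(L² − r² sin²θ) = 0.18793 m.
|ω_rod| = r ω |cosθ| / √(L² − r² sin²θ) = 0.0577·493.9·0.38912/0.18793 = 59.003 rad/s.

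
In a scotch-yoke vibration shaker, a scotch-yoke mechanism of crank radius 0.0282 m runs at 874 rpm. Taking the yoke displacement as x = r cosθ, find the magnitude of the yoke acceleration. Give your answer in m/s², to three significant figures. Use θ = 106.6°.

ω = 91.53 rad/s (from 874 rpm).
x = r cosθ ⇒ ẍ = −rω² cosθ (ω constant).
|a| = rω²|cosθ| = 0.0282·(91.53)²·|cos 106.6°| = 67.487 m/s².

67.5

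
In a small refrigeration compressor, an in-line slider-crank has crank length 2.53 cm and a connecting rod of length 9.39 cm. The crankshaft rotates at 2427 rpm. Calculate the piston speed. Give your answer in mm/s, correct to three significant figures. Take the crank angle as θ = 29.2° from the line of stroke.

3880

ω = 2π·2427/60 = 254.2 rad/s
For an in-line slider-crank, x = r cosθ + √(L² − r² sin²θ), so v = −rω sinθ·[1 + r cosθ/√(L² − r² sin²θ)].
With r = 0.0253 m, L = 0.0939 m, θ = 29.2°: √(L² − r² sin²θ) = 0.093085 m.
v = −0.0253·254.2·0.48786·[1 + 0.0253·0.87292/0.093085] = -3.8813 m/s.
|v| = 3.8813 m/s = 3881.3 mm/s.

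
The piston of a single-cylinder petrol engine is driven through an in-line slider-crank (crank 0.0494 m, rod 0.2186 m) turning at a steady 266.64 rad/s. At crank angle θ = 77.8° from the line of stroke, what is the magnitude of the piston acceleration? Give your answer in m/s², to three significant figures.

ω = 266.6 rad/s
x(θ) = r cosθ + √(L² − r² sin²θ); with ω constant, a = ω²·d²x/dθ².
d²x/dθ² = −r cosθ − r²(cos2θ)/√u − r⁴ sin²2θ/(4u^{3/2}),  u = L² − r² sin²θ = 0.0454546 m².
Substituting r = 0.0494 m, L = 0.2186 m, θ = 77.8°: d²x/dθ² = -4.1706e-05 m.
a = ω²·d²x/dθ² = (266.6)²·(-4.1706e-05) = -2.9652 m/s²;  |a| = 2.9652 m/s².

2.97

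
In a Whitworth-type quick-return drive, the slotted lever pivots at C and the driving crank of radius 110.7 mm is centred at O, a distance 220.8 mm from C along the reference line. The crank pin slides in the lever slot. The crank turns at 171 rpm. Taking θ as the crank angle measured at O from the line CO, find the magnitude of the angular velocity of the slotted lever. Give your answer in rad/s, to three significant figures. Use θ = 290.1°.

ω = 17.91 rad/s (from 171 rpm).
Crank pin A relative to C: A = (d + r cosθ, r sinθ); lever angle φ = atan2(r sinθ, d + r cosθ).
Differentiating tanφ: φ̇ = rω(d cosθ + r)/(d² + r² + 2dr cosθ).
d² + r² + 2dr cosθ = |CA|² = 0.077807 m²;  d cosθ + r = +0.18658 m.
|ω_lever| = |0.1107·17.91·+0.18658| / 0.077807 = 4.7536 rad/s.

4.75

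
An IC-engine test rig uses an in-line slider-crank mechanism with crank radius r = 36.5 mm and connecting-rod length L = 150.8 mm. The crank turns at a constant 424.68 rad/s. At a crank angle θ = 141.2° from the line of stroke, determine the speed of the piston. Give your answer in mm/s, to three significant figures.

7860

ω = 424.7 rad/s
For an in-line slider-crank, x = r cosθ + √(L² − r² sin²θ), so v = −rω sinθ·[1 + r cosθ/√(L² − r² sin²θ)].
With r = 0.0365 m, L = 0.1508 m, θ = 141.2°: √(L² − r² sin²θ) = 0.14906 m.
v = −0.0365·424.7·0.62660·[1 + 0.0365·-0.77934/0.14906] = -7.8593 m/s.
|v| = 7.8593 m/s = 7859.3 mm/s.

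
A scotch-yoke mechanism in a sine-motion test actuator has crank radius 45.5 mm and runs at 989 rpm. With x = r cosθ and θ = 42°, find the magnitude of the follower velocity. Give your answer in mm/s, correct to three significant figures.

3150

ω = 103.6 rad/s (from 989 rpm).
x = r cosθ ⇒ ẋ = −rω sinθ.
|v| = rω|sinθ| = 0.0455·103.6·|sin 42°| = 3.1532 m/s = 3153.2 mm/s.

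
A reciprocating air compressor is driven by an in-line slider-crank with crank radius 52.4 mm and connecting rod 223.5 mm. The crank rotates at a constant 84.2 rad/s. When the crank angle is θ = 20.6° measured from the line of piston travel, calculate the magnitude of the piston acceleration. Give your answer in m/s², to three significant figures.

ω = 84.2 rad/s
x(θ) = r cosθ + √(L² − r² sin²θ); with ω constant, a = ω²·d²x/dθ².
d²x/dθ² = −r cosθ − r²(cos2θ)/√u − r⁴ sin²2θ/(4u^{3/2}),  u = L² − r² sin²θ = 0.0496123 m².
Substituting r = 0.0524 m, L = 0.2235 m, θ = 20.6°: d²x/dθ² = -0.058399 m.
a = ω²·d²x/dθ² = (84.2)²·(-0.058399) = -414.03 m/s²;  |a| = 414.03 m/s².

414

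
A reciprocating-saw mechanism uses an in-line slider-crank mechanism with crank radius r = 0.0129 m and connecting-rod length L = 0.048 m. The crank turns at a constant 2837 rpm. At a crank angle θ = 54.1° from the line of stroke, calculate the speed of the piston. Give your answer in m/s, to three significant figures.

ω = 2π·2837/60 = 297.1 rad/s
For an in-line slider-crank, x = r cosθ + √(L² − r² sin²θ), so v = −rω sinθ·[1 + r cosθ/√(L² − r² sin²θ)].
With r = 0.0129 m, L = 0.048 m, θ = 54.1°: √(L² − r² sin²θ) = 0.046849 m.
v = −0.0129·297.1·0.81004·[1 + 0.0129·0.58637/0.046849] = -3.6057 m/s.
|v| = 3.6057 m/s.

3.61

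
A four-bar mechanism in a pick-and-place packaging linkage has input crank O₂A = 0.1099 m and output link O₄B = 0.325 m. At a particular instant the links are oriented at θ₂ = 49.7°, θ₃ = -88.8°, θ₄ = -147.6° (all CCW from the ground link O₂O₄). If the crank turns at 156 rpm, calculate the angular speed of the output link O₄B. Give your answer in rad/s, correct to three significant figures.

4.28

ω₂ = 16.34 rad/s (from 156 rpm).
Differentiating the loop-closure r₂e^{iθ₂}+r₃e^{iθ₃}=r₁+r₄e^{iθ₄} gives r₂ω₂e^{iθ₂}+r₃ω₃e^{iθ₃}=r₄ω₄e^{iθ₄}.
Eliminating the other unknown: ω₄ = r₂ω₂ sin(θ₂−θ₃) / [r₄ sin(θ₄−θ₃)].
Numerator sine = +0.66262; denominator sine = -0.85536.
Result = 0.1099·16.34·(+0.66262) / (0.325·(-0.85536)) = -4.2794 rad/s; magnitude 4.2794 rad/s.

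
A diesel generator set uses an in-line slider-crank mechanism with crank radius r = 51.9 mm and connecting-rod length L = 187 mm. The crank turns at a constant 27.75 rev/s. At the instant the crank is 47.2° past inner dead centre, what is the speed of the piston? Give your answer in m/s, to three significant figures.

ω = 2π·27.8 = 174.4 rad/s
For an in-line slider-crank, x = r cosθ + √(L² − r² sin²θ), so v = −rω sinθ·[1 + r cosθ/√(L² − r² sin²θ)].
With r = 0.0519 m, L = 0.187 m, θ = 47.2°: √(L² − r² sin²θ) = 0.18308 m.
v = −0.0519·174.4·0.73373·[1 + 0.0519·0.67944/0.18308] = -7.9185 m/s.
|v| = 7.9185 m/s.

7.92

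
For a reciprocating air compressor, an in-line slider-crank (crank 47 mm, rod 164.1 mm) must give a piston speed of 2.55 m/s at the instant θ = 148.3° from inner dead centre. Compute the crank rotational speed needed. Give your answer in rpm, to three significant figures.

1310

For an in-line slider-crank, |v_piston| = rω|sinθ|·[1 + r cosθ/√(L² − r² sin²θ)].
With r = 0.047 m, L = 0.1641 m, θ = 148.3°: the bracketed kinematic factor |dx/dθ| = 0.01861 m.
ω = v/|dx/dθ| = 2.55/0.01861 = 137.03 rad/s.
N = 60ω/(2π) = 1308.5 rpm.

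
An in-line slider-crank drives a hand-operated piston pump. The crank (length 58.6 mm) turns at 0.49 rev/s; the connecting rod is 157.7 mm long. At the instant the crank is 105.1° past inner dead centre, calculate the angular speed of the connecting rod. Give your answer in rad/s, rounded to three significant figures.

ω = 3.079 rad/s (converted from 0.49 rev/s).
The rod makes angle φ with the slider axis where L sinφ = r sinθ; differentiating, L cosφ·φ̇ = r ω cosθ.
L cosφ = √(L² − r² sin²θ) = 0.1472 m.
|ω_rod| = r ω |cosθ| / √(L² − r² sin²θ) = 0.0586·3.079·0.26050/0.1472 = 0.31928 rad/s.

0.319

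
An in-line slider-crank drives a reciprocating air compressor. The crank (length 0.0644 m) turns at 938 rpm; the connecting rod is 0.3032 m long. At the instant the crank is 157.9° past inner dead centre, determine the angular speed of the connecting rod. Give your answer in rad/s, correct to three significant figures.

19.4

ω = 98.23 rad/s (converted from 938 rpm).
The rod makes angle φ with the slider axis where L sinφ = r sinθ; differentiating, L cosφ·φ̇ = r ω cosθ.
L cosφ = √(L² − r² sin²θ) = 0.30223 m.
|ω_rod| = r ω |cosθ| / √(L² − r² sin²θ) = 0.0644·98.23·0.92653/0.30223 = 19.393 rad/s.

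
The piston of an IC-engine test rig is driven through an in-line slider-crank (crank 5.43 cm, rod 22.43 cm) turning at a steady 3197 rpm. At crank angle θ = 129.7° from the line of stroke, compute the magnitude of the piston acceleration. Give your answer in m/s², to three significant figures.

ω = 2π·3197/60 = 334.8 rad/s
x(θ) = r cosθ + √(L² − r² sin²θ); with ω constant, a = ω²·d²x/dθ².
d²x/dθ² = −r cosθ − r²(cos2θ)/√u − r⁴ sin²2θ/(4u^{3/2}),  u = L² − r² sin²θ = 0.0485651 m².
Substituting r = 0.0543 m, L = 0.2243 m, θ = 129.7°: d²x/dθ² = +0.03695 m.
a = ω²·d²x/dθ² = (334.8)²·(+0.03695) = +4141.5 m/s²;  |a| = 4141.5 m/s².

4140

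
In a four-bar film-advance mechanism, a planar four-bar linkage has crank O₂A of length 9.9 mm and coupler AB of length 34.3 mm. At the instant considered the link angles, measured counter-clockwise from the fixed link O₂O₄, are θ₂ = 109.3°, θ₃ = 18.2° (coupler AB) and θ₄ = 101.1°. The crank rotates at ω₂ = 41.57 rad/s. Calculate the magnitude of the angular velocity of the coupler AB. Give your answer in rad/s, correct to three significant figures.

1.72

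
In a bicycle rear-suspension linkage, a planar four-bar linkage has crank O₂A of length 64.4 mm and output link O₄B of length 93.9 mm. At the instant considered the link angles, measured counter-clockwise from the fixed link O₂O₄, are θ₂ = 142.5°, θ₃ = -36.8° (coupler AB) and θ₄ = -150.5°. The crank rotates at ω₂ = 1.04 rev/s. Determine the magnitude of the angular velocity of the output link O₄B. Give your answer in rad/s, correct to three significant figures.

ω₂ = 6.535 rad/s (from 1.04 rev/s).
Differentiating the loop-closure r₂e^{iθ₂}+r₃e^{iθ₃}=r₁+r₄e^{iθ₄} gives r₂ω₂e^{iθ₂}+r₃ω₃e^{iθ₃}=r₄ω₄e^{iθ₄}.
Eliminating the other unknown: ω₄ = r₂ω₂ sin(θ₂−θ₃) / [r₄ sin(θ₄−θ₃)].
Numerator sine = +0.01222; denominator sine = -0.91566.
Result = 0.0644·6.535·(+0.01222) / (0.0939·(-0.91566)) = -0.059795 rad/s; magnitude 0.059795 rad/s.

0.0598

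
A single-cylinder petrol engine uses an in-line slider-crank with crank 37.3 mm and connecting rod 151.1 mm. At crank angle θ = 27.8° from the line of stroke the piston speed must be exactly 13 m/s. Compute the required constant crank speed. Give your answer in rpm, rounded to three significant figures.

5850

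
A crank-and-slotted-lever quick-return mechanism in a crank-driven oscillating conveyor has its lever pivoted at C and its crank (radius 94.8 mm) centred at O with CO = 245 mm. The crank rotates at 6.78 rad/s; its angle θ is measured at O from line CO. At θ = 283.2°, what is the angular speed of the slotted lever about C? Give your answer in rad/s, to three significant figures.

1.22

ω = 6.78 rad/s
Crank pin A relative to C: A = (d + r cosθ, r sinθ); lever angle φ = atan2(r sinθ, d + r cosθ).
Differentiating tanφ: φ̇ = rω(d cosθ + r)/(d² + r² + 2dr cosθ).
d² + r² + 2dr cosθ = |CA|² = 0.0796194 m²;  d cosθ + r = +0.15075 m.
|ω_lever| = |0.0948·6.78·+0.15075| / 0.0796194 = 1.2169 rad/s.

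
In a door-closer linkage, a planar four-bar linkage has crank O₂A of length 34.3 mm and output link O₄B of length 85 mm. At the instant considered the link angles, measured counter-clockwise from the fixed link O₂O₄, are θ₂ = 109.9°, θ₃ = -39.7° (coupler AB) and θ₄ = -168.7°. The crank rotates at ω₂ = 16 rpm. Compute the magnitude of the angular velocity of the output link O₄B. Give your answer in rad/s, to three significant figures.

ω₂ = 1.676 rad/s (from 16 rpm).
Differentiating the loop-closure r₂e^{iθ₂}+r₃e^{iθ₃}=r₁+r₄e^{iθ₄} gives r₂ω₂e^{iθ₂}+r₃ω₃e^{iθ₃}=r₄ω₄e^{iθ₄}.
Eliminating the other unknown: ω₄ = r₂ω₂ sin(θ₂−θ₃) / [r₄ sin(θ₄−θ₃)].
Numerator sine = +0.50603; denominator sine = -0.77715.
Result = 0.0343·1.676·(+0.50603) / (0.085·(-0.77715)) = -0.44025 rad/s; magnitude 0.44025 rad/s.

0.440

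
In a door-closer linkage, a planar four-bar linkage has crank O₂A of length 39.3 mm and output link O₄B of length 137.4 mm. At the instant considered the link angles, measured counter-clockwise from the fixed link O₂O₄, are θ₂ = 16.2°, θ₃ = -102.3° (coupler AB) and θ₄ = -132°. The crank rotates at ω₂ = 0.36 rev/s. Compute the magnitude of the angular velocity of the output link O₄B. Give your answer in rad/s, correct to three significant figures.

1.15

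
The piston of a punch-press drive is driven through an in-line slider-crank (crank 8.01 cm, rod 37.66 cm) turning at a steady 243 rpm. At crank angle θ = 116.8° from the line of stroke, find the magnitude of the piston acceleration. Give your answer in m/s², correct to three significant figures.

ω = 2π·243/60 = 25.45 rad/s
x(θ) = r cosθ + √(L² − r² sin²θ); with ω constant, a = ω²·d²x/dθ².
d²x/dθ² = −r cosθ − r²(cos2θ)/√u − r⁴ sin²2θ/(4u^{3/2}),  u = L² − r² sin²θ = 0.136716 m².
Substituting r = 0.0801 m, L = 0.3766 m, θ = 116.8°: d²x/dθ² = +0.046281 m.
a = ω²·d²x/dθ² = (25.45)²·(+0.046281) = +29.969 m/s²;  |a| = 29.969 m/s².

30.0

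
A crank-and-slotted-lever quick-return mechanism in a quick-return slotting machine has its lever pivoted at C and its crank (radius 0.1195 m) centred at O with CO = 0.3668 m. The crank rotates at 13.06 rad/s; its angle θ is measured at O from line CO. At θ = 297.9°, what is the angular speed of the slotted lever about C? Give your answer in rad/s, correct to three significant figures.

2.39

ω = 13.06 rad/s
Crank pin A relative to C: A = (d + r cosθ, r sinθ); lever angle φ = atan2(r sinθ, d + r cosθ).
Differentiating tanφ: φ̇ = rω(d cosθ + r)/(d² + r² + 2dr cosθ).
d² + r² + 2dr cosθ = |CA|² = 0.189844 m²;  d cosθ + r = +0.29114 m.
|ω_lever| = |0.1195·13.06·+0.29114| / 0.189844 = 2.3934 rad/s.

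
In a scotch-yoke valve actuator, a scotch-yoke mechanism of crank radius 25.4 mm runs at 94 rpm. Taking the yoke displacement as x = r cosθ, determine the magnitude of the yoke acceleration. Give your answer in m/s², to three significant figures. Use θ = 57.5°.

1.32

ω = 9.844 rad/s (from 94 rpm).
x = r cosθ ⇒ ẍ = −rω² cosθ (ω constant).
|a| = rω²|cosθ| = 0.0254·(9.844)²·|cos 57.5°| = 1.3224 m/s².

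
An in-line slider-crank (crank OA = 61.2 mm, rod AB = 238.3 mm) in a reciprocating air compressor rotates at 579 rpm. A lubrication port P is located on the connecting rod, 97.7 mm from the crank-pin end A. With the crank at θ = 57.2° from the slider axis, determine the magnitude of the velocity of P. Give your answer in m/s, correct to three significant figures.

ω = 60.63 rad/s.  Crank-pin speed |V_A| = rω = 3.7107 m/s, perpendicular to OA.
Rod angle: sinφ = −(r/L) sinθ ⇒ φ = -12.467°; ω_rod = −rω cosθ/√(L²−r²sin²θ) = -8.639 rad/s.
V_P = V_A + ω_rod × AP, with AP = 0.0977 m along the rod.
Components: V_Px = −rω sinθ − a·ω_rod·sinφ = -3.3013 m/s;  V_Py = rω cosθ + a·ω_rod·cosφ = +1.186 m/s.
|V_P| = √(V_Px² + V_Py²) = 3.5079 m/s.

3.51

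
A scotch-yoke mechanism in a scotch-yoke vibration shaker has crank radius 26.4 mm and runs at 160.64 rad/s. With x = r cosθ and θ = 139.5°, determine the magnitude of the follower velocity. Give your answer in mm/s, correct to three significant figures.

2750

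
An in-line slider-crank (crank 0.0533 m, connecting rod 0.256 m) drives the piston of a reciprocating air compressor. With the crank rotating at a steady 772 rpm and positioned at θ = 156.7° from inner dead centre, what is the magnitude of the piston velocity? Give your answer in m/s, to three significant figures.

1.38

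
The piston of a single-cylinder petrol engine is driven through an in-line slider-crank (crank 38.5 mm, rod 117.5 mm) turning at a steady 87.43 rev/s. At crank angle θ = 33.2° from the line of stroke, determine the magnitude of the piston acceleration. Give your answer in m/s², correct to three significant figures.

11400

ω = 2π·87.4 = 549.3 rad/s
x(θ) = r cosθ + √(L² − r² sin²θ); with ω constant, a = ω²·d²x/dθ².
d²x/dθ² = −r cosθ − r²(cos2θ)/√u − r⁴ sin²2θ/(4u^{3/2}),  u = L² − r² sin²θ = 0.0133618 m².
Substituting r = 0.0385 m, L = 0.1175 m, θ = 33.2°: d²x/dθ² = -0.037648 m.
a = ω²·d²x/dθ² = (549.3)²·(-0.037648) = -11361 m/s²;  |a| = 11361 m/s².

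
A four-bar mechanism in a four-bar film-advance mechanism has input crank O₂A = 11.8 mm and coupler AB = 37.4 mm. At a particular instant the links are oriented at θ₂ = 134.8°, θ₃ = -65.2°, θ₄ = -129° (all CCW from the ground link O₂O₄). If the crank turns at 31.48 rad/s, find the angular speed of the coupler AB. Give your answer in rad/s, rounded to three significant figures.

11.0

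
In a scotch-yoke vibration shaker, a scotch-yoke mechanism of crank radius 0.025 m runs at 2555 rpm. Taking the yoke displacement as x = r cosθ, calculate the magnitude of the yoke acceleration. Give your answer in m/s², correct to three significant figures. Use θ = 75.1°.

ω = 267.6 rad/s (from 2555 rpm).
x = r cosθ ⇒ ẍ = −rω² cosθ (ω constant).
|a| = rω²|cosθ| = 0.025·(267.6)²·|cos 75.1°| = 460.19 m/s².

460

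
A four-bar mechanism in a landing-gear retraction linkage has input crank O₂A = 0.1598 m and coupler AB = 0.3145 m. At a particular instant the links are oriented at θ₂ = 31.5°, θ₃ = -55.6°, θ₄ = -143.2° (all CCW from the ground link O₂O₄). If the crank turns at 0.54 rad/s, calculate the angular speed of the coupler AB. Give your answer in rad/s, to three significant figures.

ω₂ = 0.54 rad/s
Differentiating the loop-closure r₂e^{iθ₂}+r₃e^{iθ₃}=r₁+r₄e^{iθ₄} gives r₂ω₂e^{iθ₂}+r₃ω₃e^{iθ₃}=r₄ω₄e^{iθ₄}.
Eliminating the other unknown: ω₃ = r₂ω₂ sin(θ₄−θ₂) / [r₃ sin(θ₃−θ₄)].
Numerator sine = -0.09237; denominator sine = +0.99912.
Result = 0.1598·0.54·(-0.09237) / (0.3145·(+0.99912)) = -0.025367 rad/s; magnitude 0.025367 rad/s.

0.0254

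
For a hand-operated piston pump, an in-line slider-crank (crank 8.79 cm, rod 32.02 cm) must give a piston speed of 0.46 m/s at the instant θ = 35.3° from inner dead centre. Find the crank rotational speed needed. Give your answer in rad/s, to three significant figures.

7.38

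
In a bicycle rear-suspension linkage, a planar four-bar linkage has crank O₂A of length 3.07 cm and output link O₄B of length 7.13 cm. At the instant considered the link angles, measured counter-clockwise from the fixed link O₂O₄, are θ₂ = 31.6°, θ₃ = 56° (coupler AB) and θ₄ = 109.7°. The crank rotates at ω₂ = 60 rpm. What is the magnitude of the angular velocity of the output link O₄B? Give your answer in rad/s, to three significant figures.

1.39

ω₂ = 6.283 rad/s (from 60 rpm).
Differentiating the loop-closure r₂e^{iθ₂}+r₃e^{iθ₃}=r₁+r₄e^{iθ₄} gives r₂ω₂e^{iθ₂}+r₃ω₃e^{iθ₃}=r₄ω₄e^{iθ₄}.
Eliminating the other unknown: ω₄ = r₂ω₂ sin(θ₂−θ₃) / [r₄ sin(θ₄−θ₃)].
Numerator sine = -0.41310; denominator sine = +0.80593.
Result = 0.0307·6.283·(-0.41310) / (0.0713·(+0.80593)) = -1.3867 rad/s; magnitude 1.3867 rad/s.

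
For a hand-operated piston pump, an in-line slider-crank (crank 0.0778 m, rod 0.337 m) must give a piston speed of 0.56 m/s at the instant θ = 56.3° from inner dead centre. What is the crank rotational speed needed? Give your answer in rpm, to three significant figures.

73.1

For an in-line slider-crank, |v_piston| = rω|sinθ|·[1 + r cosθ/√(L² − r² sin²θ)].
With r = 0.0778 m, L = 0.337 m, θ = 56.3°: the bracketed kinematic factor |dx/dθ| = 0.073174 m.
ω = v/|dx/dθ| = 0.56/0.073174 = 7.653 rad/s.
N = 60ω/(2π) = 73.081 rpm.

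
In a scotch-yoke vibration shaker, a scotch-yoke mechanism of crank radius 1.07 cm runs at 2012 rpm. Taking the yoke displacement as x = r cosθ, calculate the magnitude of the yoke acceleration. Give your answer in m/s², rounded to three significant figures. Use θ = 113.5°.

189

ω = 210.7 rad/s (from 2012 rpm).
x = r cosθ ⇒ ẍ = −rω² cosθ (ω constant).
|a| = rω²|cosθ| = 0.0107·(210.7)²·|cos 113.5°| = 189.41 m/s².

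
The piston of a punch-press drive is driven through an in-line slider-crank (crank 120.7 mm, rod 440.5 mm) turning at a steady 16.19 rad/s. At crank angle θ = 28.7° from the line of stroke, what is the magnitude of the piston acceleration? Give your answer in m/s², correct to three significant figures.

32.6

ω = 16.19 rad/s
x(θ) = r cosθ + √(L² − r² sin²θ); with ω constant, a = ω²·d²x/dθ².
d²x/dθ² = −r cosθ − r²(cos2θ)/√u − r⁴ sin²2θ/(4u^{3/2}),  u = L² − r² sin²θ = 0.190681 m².
Substituting r = 0.1207 m, L = 0.4405 m, θ = 28.7°: d²x/dθ² = -0.1243 m.
a = ω²·d²x/dθ² = (16.19)²·(-0.1243) = -32.581 m/s²;  |a| = 32.581 m/s².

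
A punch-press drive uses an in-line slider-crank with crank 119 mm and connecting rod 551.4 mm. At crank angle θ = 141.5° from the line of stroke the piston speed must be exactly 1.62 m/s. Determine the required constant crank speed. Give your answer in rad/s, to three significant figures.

For an in-line slider-crank, |v_piston| = rω|sinθ|·[1 + r cosθ/√(L² − r² sin²θ)].
With r = 0.119 m, L = 0.5514 m, θ = 141.5°: the bracketed kinematic factor |dx/dθ| = 0.061453 m.
ω = v/|dx/dθ| = 1.62/0.061453 = 26.362 rad/s.

26.4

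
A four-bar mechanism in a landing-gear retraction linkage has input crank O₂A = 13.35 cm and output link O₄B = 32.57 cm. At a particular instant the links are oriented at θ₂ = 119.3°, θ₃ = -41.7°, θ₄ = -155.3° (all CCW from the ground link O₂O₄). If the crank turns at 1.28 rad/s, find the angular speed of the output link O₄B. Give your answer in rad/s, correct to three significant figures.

0.186

ω₂ = 1.28 rad/s
Differentiating the loop-closure r₂e^{iθ₂}+r₃e^{iθ₃}=r₁+r₄e^{iθ₄} gives r₂ω₂e^{iθ₂}+r₃ω₃e^{iθ₃}=r₄ω₄e^{iθ₄}.
Eliminating the other unknown: ω₄ = r₂ω₂ sin(θ₂−θ₃) / [r₄ sin(θ₄−θ₃)].
Numerator sine = +0.32557; denominator sine = -0.91636.
Result = 0.1335·1.28·(+0.32557) / (0.3257·(-0.91636)) = -0.1864 rad/s; magnitude 0.1864 rad/s.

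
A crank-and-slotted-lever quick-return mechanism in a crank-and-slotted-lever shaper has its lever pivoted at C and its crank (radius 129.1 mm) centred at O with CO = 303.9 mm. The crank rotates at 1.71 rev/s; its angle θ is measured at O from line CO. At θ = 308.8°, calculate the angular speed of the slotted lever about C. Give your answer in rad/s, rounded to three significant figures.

2.80

ω = 10.74 rad/s (from 1.71 rev/s).
Crank pin A relative to C: A = (d + r cosθ, r sinθ); lever angle φ = atan2(r sinθ, d + r cosθ).
Differentiating tanφ: φ̇ = rω(d cosθ + r)/(d² + r² + 2dr cosθ).
d² + r² + 2dr cosθ = |CA|² = 0.15819 m²;  d cosθ + r = +0.31952 m.
|ω_lever| = |0.1291·10.74·+0.31952| / 0.15819 = 2.8017 rad/s.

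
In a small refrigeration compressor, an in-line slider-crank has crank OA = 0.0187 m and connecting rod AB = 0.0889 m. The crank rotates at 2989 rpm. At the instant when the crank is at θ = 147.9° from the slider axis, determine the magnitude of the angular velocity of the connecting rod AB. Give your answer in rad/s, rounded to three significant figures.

56.1

ω = 313 rad/s (converted from 2989 rpm).
The rod makes angle φ with the slider axis where L sinφ = r sinθ; differentiating, L cosφ·φ̇ = r ω cosθ.
L cosφ = √(L² − r² sin²θ) = 0.088343 m.
|ω_rod| = r ω |cosθ| / √(L² − r² sin²θ) = 0.0187·313·0.84712/0.088343 = 56.127 rad/s.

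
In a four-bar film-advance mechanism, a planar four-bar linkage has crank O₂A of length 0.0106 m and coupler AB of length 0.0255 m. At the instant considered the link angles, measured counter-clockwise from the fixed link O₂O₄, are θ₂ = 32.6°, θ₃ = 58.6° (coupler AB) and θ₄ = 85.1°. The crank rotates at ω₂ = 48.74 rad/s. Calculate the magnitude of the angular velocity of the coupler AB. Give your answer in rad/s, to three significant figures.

ω₂ = 48.74 rad/s
Differentiating the loop-closure r₂e^{iθ₂}+r₃e^{iθ₃}=r₁+r₄e^{iθ₄} gives r₂ω₂e^{iθ₂}+r₃ω₃e^{iθ₃}=r₄ω₄e^{iθ₄}.
Eliminating the other unknown: ω₃ = r₂ω₂ sin(θ₄−θ₂) / [r₃ sin(θ₃−θ₄)].
Numerator sine = +0.79335; denominator sine = -0.44620.
Result = 0.0106·48.74·(+0.79335) / (0.0255·(-0.44620)) = -36.024 rad/s; magnitude 36.024 rad/s.

36.0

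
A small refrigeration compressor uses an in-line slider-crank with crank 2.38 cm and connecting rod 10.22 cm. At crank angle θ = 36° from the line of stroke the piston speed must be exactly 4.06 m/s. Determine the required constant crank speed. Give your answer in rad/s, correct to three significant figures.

244

For an in-line slider-crank, |v_piston| = rω|sinθ|·[1 + r cosθ/√(L² − r² sin²θ)].
With r = 0.0238 m, L = 0.1022 m, θ = 36°: the bracketed kinematic factor |dx/dθ| = 0.01665 m.
ω = v/|dx/dθ| = 4.06/0.01665 = 243.84 rad/s.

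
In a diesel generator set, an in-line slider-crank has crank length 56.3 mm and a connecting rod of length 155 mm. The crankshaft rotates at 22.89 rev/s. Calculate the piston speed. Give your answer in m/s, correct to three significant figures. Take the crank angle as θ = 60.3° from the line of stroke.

8.37

ω = 2π·22.9 = 143.8 rad/s
For an in-line slider-crank, x = r cosθ + √(L² − r² sin²θ), so v = −rω sinθ·[1 + r cosθ/√(L² − r² sin²θ)].
With r = 0.0563 m, L = 0.155 m, θ = 60.3°: √(L² − r² sin²θ) = 0.14708 m.
v = −0.0563·143.8·0.86863·[1 + 0.0563·0.49546/0.14708] = -8.3674 m/s.
|v| = 8.3674 m/s.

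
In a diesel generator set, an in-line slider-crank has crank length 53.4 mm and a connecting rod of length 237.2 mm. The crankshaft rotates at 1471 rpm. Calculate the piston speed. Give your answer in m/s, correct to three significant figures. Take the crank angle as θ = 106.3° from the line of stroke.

7.38

ω = 2π·1471/60 = 154 rad/s
For an in-line slider-crank, x = r cosθ + √(L² − r² sin²θ), so v = −rω sinθ·[1 + r cosθ/√(L² − r² sin²θ)].
With r = 0.0534 m, L = 0.2372 m, θ = 106.3°: √(L² − r² sin²θ) = 0.2316 m.
v = −0.0534·154·0.95981·[1 + 0.0534·-0.28067/0.2316] = -7.3843 m/s.
|v| = 7.3843 m/s.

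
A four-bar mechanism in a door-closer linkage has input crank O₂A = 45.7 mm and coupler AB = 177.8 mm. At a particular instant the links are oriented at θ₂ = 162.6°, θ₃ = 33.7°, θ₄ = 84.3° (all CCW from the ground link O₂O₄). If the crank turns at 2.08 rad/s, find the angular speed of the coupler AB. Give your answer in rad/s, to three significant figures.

0.677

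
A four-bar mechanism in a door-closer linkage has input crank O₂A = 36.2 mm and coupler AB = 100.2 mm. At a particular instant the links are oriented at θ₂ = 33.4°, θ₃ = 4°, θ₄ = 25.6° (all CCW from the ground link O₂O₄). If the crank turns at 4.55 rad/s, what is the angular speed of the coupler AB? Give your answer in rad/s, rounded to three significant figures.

ω₂ = 4.55 rad/s
Differentiating the loop-closure r₂e^{iθ₂}+r₃e^{iθ₃}=r₁+r₄e^{iθ₄} gives r₂ω₂e^{iθ₂}+r₃ω₃e^{iθ₃}=r₄ω₄e^{iθ₄}.
Eliminating the other unknown: ω₃ = r₂ω₂ sin(θ₄−θ₂) / [r₃ sin(θ₃−θ₄)].
Numerator sine = -0.13572; denominator sine = -0.36812.
Result = 0.0362·4.55·(-0.13572) / (0.1002·(-0.36812)) = +0.60602 rad/s; magnitude 0.60602 rad/s.

0.606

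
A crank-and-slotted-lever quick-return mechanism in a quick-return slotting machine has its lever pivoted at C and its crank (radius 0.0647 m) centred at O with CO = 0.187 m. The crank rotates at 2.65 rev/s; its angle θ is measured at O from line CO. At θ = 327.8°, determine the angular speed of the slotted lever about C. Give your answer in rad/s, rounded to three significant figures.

4.03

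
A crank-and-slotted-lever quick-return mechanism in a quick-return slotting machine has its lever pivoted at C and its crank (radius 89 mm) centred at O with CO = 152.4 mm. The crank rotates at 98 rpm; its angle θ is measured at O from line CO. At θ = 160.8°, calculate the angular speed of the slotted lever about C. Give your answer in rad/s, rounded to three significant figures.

9.07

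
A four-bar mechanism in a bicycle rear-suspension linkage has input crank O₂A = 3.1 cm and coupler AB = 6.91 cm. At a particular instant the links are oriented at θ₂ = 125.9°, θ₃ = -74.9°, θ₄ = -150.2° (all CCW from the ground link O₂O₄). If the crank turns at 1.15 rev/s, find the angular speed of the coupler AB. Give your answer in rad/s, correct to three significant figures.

3.33

ω₂ = 7.226 rad/s (from 1.15 rev/s).
Differentiating the loop-closure r₂e^{iθ₂}+r₃e^{iθ₃}=r₁+r₄e^{iθ₄} gives r₂ω₂e^{iθ₂}+r₃ω₃e^{iθ₃}=r₄ω₄e^{iθ₄}.
Eliminating the other unknown: ω₃ = r₂ω₂ sin(θ₄−θ₂) / [r₃ sin(θ₃−θ₄)].
Numerator sine = +0.99434; denominator sine = +0.96727.
Result = 0.031·7.226·(+0.99434) / (0.0691·(+0.96727)) = +3.3323 rad/s; magnitude 3.3323 rad/s.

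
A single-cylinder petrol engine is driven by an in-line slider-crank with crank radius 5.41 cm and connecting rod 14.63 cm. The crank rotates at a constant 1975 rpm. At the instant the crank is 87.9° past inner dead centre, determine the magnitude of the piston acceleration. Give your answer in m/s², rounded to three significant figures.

ω = 2π·1975/60 = 206.8 rad/s
x(θ) = r cosθ + √(L² − r² sin²θ); with ω constant, a = ω²·d²x/dθ².
d²x/dθ² = −r cosθ − r²(cos2θ)/√u − r⁴ sin²2θ/(4u^{3/2}),  u = L² − r² sin²θ = 0.0184808 m².
Substituting r = 0.0541 m, L = 0.1463 m, θ = 87.9°: d²x/dθ² = +0.019485 m.
a = ω²·d²x/dθ² = (206.8)²·(+0.019485) = +833.46 m/s²;  |a| = 833.46 m/s².

833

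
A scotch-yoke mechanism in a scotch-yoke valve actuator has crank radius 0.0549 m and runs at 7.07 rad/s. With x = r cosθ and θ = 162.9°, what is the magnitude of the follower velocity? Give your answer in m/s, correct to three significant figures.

ω = 7.07 rad/s
x = r cosθ ⇒ ẋ = −rω sinθ.
|v| = rω|sinθ| = 0.0549·7.07·|sin 162.9°| = 0.11413 m/s.

0.114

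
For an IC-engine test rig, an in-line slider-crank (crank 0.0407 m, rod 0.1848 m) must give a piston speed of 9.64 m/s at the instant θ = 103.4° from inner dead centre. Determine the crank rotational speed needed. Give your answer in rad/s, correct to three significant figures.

257

For an in-line slider-crank, |v_piston| = rω|sinθ|·[1 + r cosθ/√(L² − r² sin²θ)].
With r = 0.0407 m, L = 0.1848 m, θ = 103.4°: the bracketed kinematic factor |dx/dθ| = 0.037523 m.
ω = v/|dx/dθ| = 9.64/0.037523 = 256.91 rad/s.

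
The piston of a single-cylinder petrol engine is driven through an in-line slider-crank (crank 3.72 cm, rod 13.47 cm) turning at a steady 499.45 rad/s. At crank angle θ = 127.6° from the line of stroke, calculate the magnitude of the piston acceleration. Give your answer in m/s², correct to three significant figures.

6280

ω = 499.4 rad/s
x(θ) = r cosθ + √(L² − r² sin²θ); with ω constant, a = ω²·d²x/dθ².
d²x/dθ² = −r cosθ − r²(cos2θ)/√u − r⁴ sin²2θ/(4u^{3/2}),  u = L² − r² sin²θ = 0.0172754 m².
Substituting r = 0.0372 m, L = 0.1347 m, θ = 127.6°: d²x/dθ² = +0.02519 m.
a = ω²·d²x/dθ² = (499.4)²·(+0.02519) = +6283.6 m/s²;  |a| = 6283.6 m/s².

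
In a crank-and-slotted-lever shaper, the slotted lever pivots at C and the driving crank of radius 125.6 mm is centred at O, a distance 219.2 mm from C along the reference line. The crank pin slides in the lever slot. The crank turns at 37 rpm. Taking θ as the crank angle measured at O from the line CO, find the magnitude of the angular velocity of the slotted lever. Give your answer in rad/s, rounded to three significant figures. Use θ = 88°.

ω = 3.875 rad/s (from 37 rpm).
Crank pin A relative to C: A = (d + r cosθ, r sinθ); lever angle φ = atan2(r sinθ, d + r cosθ).
Differentiating tanφ: φ̇ = rω(d cosθ + r)/(d² + r² + 2dr cosθ).
d² + r² + 2dr cosθ = |CA|² = 0.0657457 m²;  d cosθ + r = +0.13325 m.
|ω_lever| = |0.1256·3.875·+0.13325| / 0.0657457 = 0.98632 rad/s.

0.986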